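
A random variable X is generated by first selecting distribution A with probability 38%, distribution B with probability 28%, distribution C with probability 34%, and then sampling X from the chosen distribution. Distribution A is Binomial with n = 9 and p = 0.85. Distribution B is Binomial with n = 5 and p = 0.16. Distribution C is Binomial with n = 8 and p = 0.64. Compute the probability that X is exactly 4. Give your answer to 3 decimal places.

0.070

Conditional on each component, P(X = 4): A: 0.00499462; B: 0.00275251; C: 0.197255.
By total probability, P(X = 4) = 0.38·0.00499462 + 0.28·0.00275251 + 0.34·0.197255 = 0.0697353.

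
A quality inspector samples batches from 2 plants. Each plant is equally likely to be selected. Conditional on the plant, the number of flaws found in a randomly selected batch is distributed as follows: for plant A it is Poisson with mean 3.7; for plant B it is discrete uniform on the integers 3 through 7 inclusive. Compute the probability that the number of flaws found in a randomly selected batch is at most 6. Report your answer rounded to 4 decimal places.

Conditional on each plant, P(X ≤ 6): A: 0.918191; B: 0.8.
By total probability, P(X ≤ 6) = 0.5·0.918191 + 0.5·0.8 = 0.859095.

0.8591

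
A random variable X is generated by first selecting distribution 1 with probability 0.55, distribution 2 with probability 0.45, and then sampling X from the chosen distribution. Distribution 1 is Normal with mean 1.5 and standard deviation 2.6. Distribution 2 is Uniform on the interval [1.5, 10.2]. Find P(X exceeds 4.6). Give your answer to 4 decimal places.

0.3538

Conditional on each component, P(X > 4.6): 1: 0.11657; 2: 0.643678.
By total probability, P(X > 4.6) = 0.55·0.11657 + 0.45·0.643678 = 0.353769.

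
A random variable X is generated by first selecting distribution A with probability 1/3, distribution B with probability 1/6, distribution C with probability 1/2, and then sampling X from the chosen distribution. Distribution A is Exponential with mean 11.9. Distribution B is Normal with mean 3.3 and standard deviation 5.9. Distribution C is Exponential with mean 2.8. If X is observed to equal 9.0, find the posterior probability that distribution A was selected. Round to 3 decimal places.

Likelihoods f(9.0 | ·): A: 0.0394453; B: 0.0424017; C: 0.0143514.
Posterior ∝ prior × likelihood. Numerator for A: 0.333333·0.0394453 = 0.0131484.
Normalizing constant: 0.333333·0.0394453 + 0.166667·0.0424017 + 0.5·0.0143514 = 0.0273911.
P(A | observation) = 0.0131484 / 0.0273911 = 0.480026.

0.480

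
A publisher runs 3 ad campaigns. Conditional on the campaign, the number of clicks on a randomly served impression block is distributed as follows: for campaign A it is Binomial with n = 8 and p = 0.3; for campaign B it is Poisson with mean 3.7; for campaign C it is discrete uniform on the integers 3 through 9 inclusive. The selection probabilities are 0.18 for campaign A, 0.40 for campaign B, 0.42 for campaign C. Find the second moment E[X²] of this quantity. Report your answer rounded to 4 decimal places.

25.0952

For each component E[X²] = Var + (mean)², giving A: 7.44; B: 17.39; C: 40.
Overall E[X²] = 0.18·7.44 + 0.4·17.39 + 0.42·40 = 25.0952.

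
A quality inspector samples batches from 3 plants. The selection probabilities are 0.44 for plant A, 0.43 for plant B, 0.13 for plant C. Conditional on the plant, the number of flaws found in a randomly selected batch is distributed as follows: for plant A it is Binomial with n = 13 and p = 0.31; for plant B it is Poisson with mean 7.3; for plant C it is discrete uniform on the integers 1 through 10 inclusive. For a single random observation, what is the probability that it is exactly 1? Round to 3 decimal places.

Conditional on each plant, P(X = 1): A: 0.0469347; B: 0.00493143; C: 0.1.
By total probability, P(X = 1) = 0.44·0.0469347 + 0.43·0.00493143 + 0.13·0.1 = 0.0357718.

0.036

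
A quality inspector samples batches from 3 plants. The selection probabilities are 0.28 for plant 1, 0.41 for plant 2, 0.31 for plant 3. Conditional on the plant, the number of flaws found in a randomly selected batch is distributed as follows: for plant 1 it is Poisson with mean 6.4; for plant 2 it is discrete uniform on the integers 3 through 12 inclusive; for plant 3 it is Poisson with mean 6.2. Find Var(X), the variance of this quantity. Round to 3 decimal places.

7.454

Per component, 1: μ=6.4, E[X²]=47.36; 2: μ=7.5, E[X²]=64.5; 3: μ=6.2, E[X²]=44.64.
E[X] = 0.28·6.4 + 0.41·7.5 + 0.31·6.2 = 6.789.
E[X²] = 0.28·47.36 + 0.41·64.5 + 0.31·44.64 = 53.5442.
Var(X) = E[X²] − (E[X])² = 53.5442 − 46.0905 = 7.45368.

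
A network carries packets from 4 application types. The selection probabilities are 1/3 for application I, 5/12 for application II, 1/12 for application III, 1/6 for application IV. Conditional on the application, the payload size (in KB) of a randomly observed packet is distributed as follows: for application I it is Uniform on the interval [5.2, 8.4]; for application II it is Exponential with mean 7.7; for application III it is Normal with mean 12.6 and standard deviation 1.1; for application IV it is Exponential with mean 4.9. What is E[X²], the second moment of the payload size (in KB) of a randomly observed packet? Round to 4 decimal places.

86.4403

For each component E[X²] = Var + (mean)², giving I: 47.0933; II: 118.58; III: 159.97; IV: 48.02.
Overall E[X²] = 0.333333·47.0933 + 0.416667·118.58 + 0.0833333·159.97 + 0.166667·48.02 = 86.4403.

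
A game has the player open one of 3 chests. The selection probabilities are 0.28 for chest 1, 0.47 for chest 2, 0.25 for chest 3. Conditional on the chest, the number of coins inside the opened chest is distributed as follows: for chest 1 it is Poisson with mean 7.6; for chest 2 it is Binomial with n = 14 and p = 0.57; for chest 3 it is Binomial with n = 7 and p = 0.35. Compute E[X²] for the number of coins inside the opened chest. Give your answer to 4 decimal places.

For each component E[X²] = Var + (mean)², giving 1: 65.36; 2: 67.1118; 3: 7.595.
Overall E[X²] = 0.28·65.36 + 0.47·67.1118 + 0.25·7.595 = 51.7421.

51.7421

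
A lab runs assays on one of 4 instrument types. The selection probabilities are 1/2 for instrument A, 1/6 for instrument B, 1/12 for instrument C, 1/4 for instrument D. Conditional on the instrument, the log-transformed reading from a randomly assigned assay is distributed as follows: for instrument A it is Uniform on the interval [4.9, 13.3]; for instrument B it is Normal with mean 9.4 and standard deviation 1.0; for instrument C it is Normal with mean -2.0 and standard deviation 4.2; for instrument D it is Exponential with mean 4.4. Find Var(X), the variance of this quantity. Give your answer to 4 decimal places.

21.0192

Per component, A: μ=9.1, E[X²]=88.69; B: μ=9.4, E[X²]=89.36; C: μ=-2, E[X²]=21.64; D: μ=4.4, E[X²]=38.72.
E[X] = 0.5·9.1 + 0.166667·9.4 + 0.0833333·-2 + 0.25·4.4 = 7.05.
E[X²] = 0.5·88.69 + 0.166667·89.36 + 0.0833333·21.64 + 0.25·38.72 = 70.7217.
Var(X) = E[X²] − (E[X])² = 70.7217 − 49.7025 = 21.0192.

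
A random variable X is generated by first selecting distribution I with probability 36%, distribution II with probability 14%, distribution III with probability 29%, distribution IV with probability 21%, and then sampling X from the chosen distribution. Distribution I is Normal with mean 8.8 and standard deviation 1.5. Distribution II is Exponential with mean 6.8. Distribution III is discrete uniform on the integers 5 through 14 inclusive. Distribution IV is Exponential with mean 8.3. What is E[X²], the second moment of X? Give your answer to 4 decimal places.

For each component E[X²] = Var + (mean)², giving I: 79.69; II: 92.48; III: 98.5; IV: 137.78.
Overall E[X²] = 0.36·79.69 + 0.14·92.48 + 0.29·98.5 + 0.21·137.78 = 99.1344.

99.1344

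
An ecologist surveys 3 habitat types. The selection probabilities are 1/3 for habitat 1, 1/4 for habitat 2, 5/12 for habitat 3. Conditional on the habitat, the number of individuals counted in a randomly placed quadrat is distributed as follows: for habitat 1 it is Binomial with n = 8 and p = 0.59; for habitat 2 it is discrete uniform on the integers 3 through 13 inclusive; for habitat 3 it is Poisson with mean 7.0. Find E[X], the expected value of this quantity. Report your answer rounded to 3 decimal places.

Component means — 1: 4.72; 2: 8; 3: 7.
E[X] = 0.333333·4.72 + 0.25·8 + 0.416667·7 = 6.49.

6.490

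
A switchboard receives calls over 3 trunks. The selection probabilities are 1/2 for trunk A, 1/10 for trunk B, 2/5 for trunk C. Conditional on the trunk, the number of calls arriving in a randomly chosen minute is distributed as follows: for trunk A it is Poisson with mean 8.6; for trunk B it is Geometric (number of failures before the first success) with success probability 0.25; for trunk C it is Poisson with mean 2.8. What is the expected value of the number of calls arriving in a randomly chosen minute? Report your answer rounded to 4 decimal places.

Component means — A: 8.6; B: 3; C: 2.8.
E[X] = 0.5·8.6 + 0.1·3 + 0.4·2.8 = 5.72.

5.7200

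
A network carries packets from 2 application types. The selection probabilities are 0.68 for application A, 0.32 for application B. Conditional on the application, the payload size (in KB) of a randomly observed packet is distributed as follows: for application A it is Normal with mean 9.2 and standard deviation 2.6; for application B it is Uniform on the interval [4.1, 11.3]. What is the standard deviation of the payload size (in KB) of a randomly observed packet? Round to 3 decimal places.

Per component, A: μ=9.2, E[X²]=91.4; B: μ=7.7, E[X²]=63.61.
E[X] = 0.68·9.2 + 0.32·7.7 = 8.72.
E[X²] = 0.68·91.4 + 0.32·63.61 = 82.5072.
Var(X) = E[X²] − (E[X])² = 82.5072 − 76.0384 = 6.4688.
SD(X) = √6.4688 = 2.54338.

2.543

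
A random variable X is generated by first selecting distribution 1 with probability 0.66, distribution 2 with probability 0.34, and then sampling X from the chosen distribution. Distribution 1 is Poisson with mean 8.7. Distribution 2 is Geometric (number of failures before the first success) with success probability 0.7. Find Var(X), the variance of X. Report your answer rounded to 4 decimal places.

Per component, 1: μ=8.7, E[X²]=84.39; 2: μ=0.428571, E[X²]=0.795918.
E[X] = 0.66·8.7 + 0.34·0.428571 = 5.88771.
E[X²] = 0.66·84.39 + 0.34·0.795918 = 55.968.
Var(X) = E[X²] − (E[X])² = 55.968 − 34.6652 = 21.3028.

21.3028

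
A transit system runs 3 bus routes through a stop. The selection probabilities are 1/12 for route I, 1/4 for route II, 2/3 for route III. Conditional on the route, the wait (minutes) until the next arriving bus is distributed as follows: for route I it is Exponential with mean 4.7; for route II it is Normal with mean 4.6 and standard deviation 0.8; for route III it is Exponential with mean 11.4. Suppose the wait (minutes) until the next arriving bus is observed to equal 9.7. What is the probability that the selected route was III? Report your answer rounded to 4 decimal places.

Likelihoods f(9.7 | ·): I: 0.0270142; II: 7.4614e-10; III: 0.0374597.
Posterior ∝ prior × likelihood. Numerator for III: 0.666667·0.0374597 = 0.0249731.
Normalizing constant: 0.0833333·0.0270142 + 0.25·7.4614e-10 + 0.666667·0.0374597 = 0.0272243.
P(III | observation) = 0.0249731 / 0.0272243 = 0.91731.

0.9173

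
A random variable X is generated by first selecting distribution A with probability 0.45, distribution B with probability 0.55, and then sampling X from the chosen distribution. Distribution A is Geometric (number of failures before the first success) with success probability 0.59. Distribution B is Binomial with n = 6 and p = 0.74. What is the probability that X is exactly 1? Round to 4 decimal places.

Conditional on each component, P(X = 1): A: 0.2419; B: 0.00527533.
By total probability, P(X = 1) = 0.45·0.2419 + 0.55·0.00527533 = 0.111756.

0.1118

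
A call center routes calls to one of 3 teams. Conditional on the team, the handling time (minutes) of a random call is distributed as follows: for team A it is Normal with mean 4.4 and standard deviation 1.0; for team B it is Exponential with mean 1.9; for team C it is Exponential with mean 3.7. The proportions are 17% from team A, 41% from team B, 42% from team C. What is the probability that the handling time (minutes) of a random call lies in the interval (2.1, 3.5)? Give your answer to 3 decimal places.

0.175

Conditional on each team, P(2.1 < X < 3.5): A: 0.173336; B: 0.17264; C: 0.178591.
By total probability, P(2.1 < X < 3.5) = 0.17·0.173336 + 0.41·0.17264 + 0.42·0.178591 = 0.175258.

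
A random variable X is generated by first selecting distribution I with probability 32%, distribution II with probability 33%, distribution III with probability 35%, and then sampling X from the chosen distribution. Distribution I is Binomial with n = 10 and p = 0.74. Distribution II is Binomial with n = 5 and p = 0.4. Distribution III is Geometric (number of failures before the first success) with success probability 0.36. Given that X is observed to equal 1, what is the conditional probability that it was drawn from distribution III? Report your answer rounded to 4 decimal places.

0.4852

Likelihoods P(X=1 | ·): I: 4.01783e-05; II: 0.2592; III: 0.2304.
Posterior ∝ prior × likelihood. Numerator for III: 0.35·0.2304 = 0.08064.
Normalizing constant: 0.32·4.01783e-05 + 0.33·0.2592 + 0.35·0.2304 = 0.166189.
P(III | observation) = 0.08064 / 0.166189 = 0.485231.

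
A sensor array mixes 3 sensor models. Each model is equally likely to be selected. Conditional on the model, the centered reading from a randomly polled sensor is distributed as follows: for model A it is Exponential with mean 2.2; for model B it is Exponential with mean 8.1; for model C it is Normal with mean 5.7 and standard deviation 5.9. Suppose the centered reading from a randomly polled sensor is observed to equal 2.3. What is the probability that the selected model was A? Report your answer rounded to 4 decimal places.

0.5154

Likelihoods f(2.3 | ·): A: 0.159787; B: 0.0929387; C: 0.0572725.
Posterior ∝ prior × likelihood. Numerator for A: 0.333333·0.159787 = 0.0532624.
Normalizing constant: 0.333333·0.159787 + 0.333333·0.0929387 + 0.333333·0.0572725 = 0.103333.
P(A | observation) = 0.0532624 / 0.103333 = 0.515445.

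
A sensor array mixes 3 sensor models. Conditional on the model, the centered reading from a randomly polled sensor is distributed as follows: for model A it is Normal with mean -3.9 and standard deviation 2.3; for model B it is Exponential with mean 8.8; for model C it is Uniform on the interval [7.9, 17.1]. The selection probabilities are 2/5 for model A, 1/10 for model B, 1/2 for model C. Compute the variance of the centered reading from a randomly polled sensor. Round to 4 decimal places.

74.3148

Per component, A: μ=-3.9, E[X²]=20.5; B: μ=8.8, E[X²]=154.88; C: μ=12.5, E[X²]=163.303.
E[X] = 0.4·-3.9 + 0.1·8.8 + 0.5·12.5 = 5.57.
E[X²] = 0.4·20.5 + 0.1·154.88 + 0.5·163.303 = 105.34.
Var(X) = E[X²] − (E[X])² = 105.34 − 31.0249 = 74.3148.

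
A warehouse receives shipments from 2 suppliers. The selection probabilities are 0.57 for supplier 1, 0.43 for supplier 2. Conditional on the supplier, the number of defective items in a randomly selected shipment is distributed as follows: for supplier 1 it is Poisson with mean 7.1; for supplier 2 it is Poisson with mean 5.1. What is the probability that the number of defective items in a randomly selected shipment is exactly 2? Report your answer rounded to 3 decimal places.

0.046

Conditional on each supplier, P(X = 2): 1: 0.0207968; 2: 0.0792882.
By total probability, P(X = 2) = 0.57·0.0207968 + 0.43·0.0792882 = 0.0459481.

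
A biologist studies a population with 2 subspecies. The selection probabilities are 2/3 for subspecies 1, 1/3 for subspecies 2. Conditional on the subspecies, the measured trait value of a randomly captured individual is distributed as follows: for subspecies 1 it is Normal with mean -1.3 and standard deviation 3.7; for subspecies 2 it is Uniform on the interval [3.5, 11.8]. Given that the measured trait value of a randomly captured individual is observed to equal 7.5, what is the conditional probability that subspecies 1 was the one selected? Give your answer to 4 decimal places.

0.0957

Likelihoods f(7.5 | ·): 1: 0.00637346; 2: 0.120482.
Posterior ∝ prior × likelihood. Numerator for 1: 0.666667·0.00637346 = 0.00424897.
Normalizing constant: 0.666667·0.00637346 + 0.333333·0.120482 = 0.0444096.
P(1 | observation) = 0.00424897 / 0.0444096 = 0.0956768.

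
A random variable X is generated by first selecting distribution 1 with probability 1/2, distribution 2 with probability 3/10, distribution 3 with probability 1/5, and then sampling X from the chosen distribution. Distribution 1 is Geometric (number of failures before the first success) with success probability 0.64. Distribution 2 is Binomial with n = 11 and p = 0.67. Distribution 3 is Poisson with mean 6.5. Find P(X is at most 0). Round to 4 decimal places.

Conditional on each component, P(X ≤ 0): 1: 0.64; 2: 5.05421e-06; 3: 0.00150344.
By total probability, P(X ≤ 0) = 0.5·0.64 + 0.3·5.05421e-06 + 0.2·0.00150344 = 0.320302.

0.3203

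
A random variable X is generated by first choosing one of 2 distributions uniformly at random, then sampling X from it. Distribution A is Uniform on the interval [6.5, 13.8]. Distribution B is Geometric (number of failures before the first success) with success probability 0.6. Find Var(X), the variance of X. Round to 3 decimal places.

25.259

Per component, A: μ=10.15, E[X²]=107.463; B: μ=0.666667, E[X²]=1.55556.
E[X] = 0.5·10.15 + 0.5·0.666667 = 5.40833.
E[X²] = 0.5·107.463 + 0.5·1.55556 = 54.5094.
Var(X) = E[X²] − (E[X])² = 54.5094 − 29.2501 = 25.2594.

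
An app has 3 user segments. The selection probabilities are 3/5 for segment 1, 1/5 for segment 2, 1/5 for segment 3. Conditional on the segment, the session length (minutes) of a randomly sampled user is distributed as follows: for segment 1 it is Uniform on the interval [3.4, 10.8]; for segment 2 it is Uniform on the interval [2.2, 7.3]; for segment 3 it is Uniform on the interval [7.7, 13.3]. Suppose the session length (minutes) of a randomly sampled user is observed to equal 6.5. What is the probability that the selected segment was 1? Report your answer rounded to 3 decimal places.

Likelihoods f(6.5 | ·): 1: 0.135135; 2: 0.196078; 3: 0.
Posterior ∝ prior × likelihood. Numerator for 1: 0.6·0.135135 = 0.0810811.
Normalizing constant: 0.6·0.135135 + 0.2·0.196078 + 0.2·0 = 0.120297.
P(1 | observation) = 0.0810811 / 0.120297 = 0.674009.

0.674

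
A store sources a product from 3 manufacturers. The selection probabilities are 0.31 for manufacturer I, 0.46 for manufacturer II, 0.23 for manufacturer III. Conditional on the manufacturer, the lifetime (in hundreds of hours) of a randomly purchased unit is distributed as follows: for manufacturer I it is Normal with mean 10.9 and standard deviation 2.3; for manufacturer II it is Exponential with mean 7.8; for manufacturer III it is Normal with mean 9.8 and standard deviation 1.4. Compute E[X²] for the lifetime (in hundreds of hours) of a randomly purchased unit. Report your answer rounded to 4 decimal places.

For each component E[X²] = Var + (mean)², giving I: 124.1; II: 121.68; III: 98.
Overall E[X²] = 0.31·124.1 + 0.46·121.68 + 0.23·98 = 116.984.

116.9838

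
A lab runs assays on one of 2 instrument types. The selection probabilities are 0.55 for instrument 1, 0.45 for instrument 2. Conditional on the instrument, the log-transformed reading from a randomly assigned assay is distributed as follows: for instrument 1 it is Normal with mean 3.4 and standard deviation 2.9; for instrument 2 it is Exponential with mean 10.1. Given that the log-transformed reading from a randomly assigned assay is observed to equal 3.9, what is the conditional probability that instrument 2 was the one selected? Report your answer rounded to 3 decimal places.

Likelihoods f(3.9 | ·): 1: 0.135537; 2: 0.0672947.
Posterior ∝ prior × likelihood. Numerator for 2: 0.45·0.0672947 = 0.0302826.
Normalizing constant: 0.55·0.135537 + 0.45·0.0672947 = 0.104828.
P(2 | observation) = 0.0302826 / 0.104828 = 0.28888.

0.289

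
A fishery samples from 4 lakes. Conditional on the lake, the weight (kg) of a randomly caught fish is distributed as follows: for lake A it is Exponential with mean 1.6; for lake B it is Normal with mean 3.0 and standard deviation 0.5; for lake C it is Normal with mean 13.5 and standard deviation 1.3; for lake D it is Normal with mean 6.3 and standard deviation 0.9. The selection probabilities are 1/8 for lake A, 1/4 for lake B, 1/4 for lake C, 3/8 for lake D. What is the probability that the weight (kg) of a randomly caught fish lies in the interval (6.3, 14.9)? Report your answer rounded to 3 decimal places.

0.405

Conditional on each lake, P(6.3 < X < 14.9): A: 0.0194066; B: 2.05579e-11; C: 0.859243; D: 0.5.
By total probability, P(6.3 < X < 14.9) = 0.125·0.0194066 + 0.25·2.05579e-11 + 0.25·0.859243 + 0.375·0.5 = 0.404736.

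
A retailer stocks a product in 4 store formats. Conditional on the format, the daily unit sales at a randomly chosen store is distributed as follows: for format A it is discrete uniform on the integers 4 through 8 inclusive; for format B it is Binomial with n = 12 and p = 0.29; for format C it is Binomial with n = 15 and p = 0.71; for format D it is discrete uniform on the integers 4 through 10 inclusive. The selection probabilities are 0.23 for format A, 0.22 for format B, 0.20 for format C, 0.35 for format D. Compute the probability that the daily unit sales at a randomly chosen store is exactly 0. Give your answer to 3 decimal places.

0.004

Conditional on each format, P(X = 0): A: 0; B: 0.0164097; C: 8.62919e-09; D: 0.
By total probability, P(X = 0) = 0.23·0 + 0.22·0.0164097 + 0.2·8.62919e-09 + 0.35·0 = 0.00361013.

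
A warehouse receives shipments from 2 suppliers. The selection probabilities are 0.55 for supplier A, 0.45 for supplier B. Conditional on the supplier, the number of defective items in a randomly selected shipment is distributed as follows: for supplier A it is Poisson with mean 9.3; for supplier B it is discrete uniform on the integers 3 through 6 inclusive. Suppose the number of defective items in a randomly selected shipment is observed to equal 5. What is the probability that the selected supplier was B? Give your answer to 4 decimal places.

0.7942

Likelihoods P(X=5 | ·): A: 0.0530023; B: 0.25.
Posterior ∝ prior × likelihood. Numerator for B: 0.45·0.25 = 0.1125.
Normalizing constant: 0.55·0.0530023 + 0.45·0.25 = 0.141651.
P(B | observation) = 0.1125 / 0.141651 = 0.794204.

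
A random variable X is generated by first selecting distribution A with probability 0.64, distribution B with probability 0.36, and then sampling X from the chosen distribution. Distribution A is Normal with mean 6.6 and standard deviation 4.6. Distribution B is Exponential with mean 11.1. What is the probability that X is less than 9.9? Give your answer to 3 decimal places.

0.701

Conditional on each component, P(X < 9.9): A: 0.763434; B: 0.59012.
By total probability, P(X < 9.9) = 0.64·0.763434 + 0.36·0.59012 = 0.701041.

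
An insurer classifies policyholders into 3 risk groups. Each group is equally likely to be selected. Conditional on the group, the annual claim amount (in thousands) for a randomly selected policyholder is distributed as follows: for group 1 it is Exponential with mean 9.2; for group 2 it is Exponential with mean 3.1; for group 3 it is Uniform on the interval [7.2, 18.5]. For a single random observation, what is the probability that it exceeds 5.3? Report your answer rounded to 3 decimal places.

0.581

Conditional on each group, P(X > 5.3): 1: 0.562094; 2: 0.180924; 3: 1.
By total probability, P(X > 5.3) = 0.333333·0.562094 + 0.333333·0.180924 + 0.333333·1 = 0.581006.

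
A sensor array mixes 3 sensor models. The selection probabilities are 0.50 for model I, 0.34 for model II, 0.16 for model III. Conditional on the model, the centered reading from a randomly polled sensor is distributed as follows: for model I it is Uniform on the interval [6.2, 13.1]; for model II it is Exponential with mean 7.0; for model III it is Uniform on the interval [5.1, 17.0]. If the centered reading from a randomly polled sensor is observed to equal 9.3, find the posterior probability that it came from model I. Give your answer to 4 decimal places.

0.7336

Likelihoods f(9.3 | ·): I: 0.144928; II: 0.0378365; III: 0.0840336.
Posterior ∝ prior × likelihood. Numerator for I: 0.5·0.144928 = 0.0724638.
Normalizing constant: 0.5·0.144928 + 0.34·0.0378365 + 0.16·0.0840336 = 0.0987735.
P(I | observation) = 0.0724638 / 0.0987735 = 0.733635.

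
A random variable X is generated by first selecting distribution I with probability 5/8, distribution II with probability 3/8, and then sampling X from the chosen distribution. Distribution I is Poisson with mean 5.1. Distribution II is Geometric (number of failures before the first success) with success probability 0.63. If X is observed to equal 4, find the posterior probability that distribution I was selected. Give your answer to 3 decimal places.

0.960

Likelihoods P(X=4 | ·): I: 0.171857; II: 0.0118072.
Posterior ∝ prior × likelihood. Numerator for I: 0.625·0.171857 = 0.107411.
Normalizing constant: 0.625·0.171857 + 0.375·0.0118072 = 0.111838.
P(I | observation) = 0.107411 / 0.111838 = 0.96041.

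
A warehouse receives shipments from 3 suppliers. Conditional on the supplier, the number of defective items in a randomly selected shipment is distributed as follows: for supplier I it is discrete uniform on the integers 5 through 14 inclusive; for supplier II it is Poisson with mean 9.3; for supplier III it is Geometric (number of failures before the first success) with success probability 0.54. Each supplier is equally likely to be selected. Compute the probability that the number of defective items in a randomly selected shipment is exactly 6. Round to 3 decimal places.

0.062

Conditional on each supplier, P(X = 6): I: 0.1; II: 0.0821536; III: 0.00511612.
By total probability, P(X = 6) = 0.333333·0.1 + 0.333333·0.0821536 + 0.333333·0.00511612 = 0.0624232.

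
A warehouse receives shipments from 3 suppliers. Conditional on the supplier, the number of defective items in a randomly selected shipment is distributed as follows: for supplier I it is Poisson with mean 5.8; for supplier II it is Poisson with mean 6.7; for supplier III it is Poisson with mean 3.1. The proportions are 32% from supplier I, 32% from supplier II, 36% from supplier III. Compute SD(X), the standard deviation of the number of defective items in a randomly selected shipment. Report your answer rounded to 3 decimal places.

2.744

Per component, I: μ=5.8, E[X²]=39.44; II: μ=6.7, E[X²]=51.59; III: μ=3.1, E[X²]=12.71.
E[X] = 0.32·5.8 + 0.32·6.7 + 0.36·3.1 = 5.116.
E[X²] = 0.32·39.44 + 0.32·51.59 + 0.36·12.71 = 33.7052.
Var(X) = E[X²] − (E[X])² = 33.7052 − 26.1735 = 7.53174.
SD(X) = √7.53174 = 2.7444.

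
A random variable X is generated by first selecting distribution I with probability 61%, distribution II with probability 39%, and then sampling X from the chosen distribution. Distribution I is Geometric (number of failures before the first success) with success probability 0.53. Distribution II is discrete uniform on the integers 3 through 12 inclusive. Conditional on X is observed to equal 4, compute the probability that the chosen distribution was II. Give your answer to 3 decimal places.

0.712

Likelihoods P(X=4 | ·): I: 0.0258623; II: 0.1.
Posterior ∝ prior × likelihood. Numerator for II: 0.39·0.1 = 0.039.
Normalizing constant: 0.61·0.0258623 + 0.39·0.1 = 0.054776.
P(II | observation) = 0.039 / 0.054776 = 0.711991.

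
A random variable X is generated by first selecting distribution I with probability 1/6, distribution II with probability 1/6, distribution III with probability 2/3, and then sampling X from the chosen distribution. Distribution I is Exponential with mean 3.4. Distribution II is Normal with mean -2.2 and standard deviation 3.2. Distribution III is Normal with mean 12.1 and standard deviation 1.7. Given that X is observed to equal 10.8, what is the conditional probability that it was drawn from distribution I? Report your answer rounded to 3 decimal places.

Likelihoods f(10.8 | ·): I: 0.0122743; II: 3.25074e-05; III: 0.175178.
Posterior ∝ prior × likelihood. Numerator for I: 0.166667·0.0122743 = 0.00204572.
Normalizing constant: 0.166667·0.0122743 + 0.166667·3.25074e-05 + 0.666667·0.175178 = 0.118836.
P(I | observation) = 0.00204572 / 0.118836 = 0.0172146.

0.017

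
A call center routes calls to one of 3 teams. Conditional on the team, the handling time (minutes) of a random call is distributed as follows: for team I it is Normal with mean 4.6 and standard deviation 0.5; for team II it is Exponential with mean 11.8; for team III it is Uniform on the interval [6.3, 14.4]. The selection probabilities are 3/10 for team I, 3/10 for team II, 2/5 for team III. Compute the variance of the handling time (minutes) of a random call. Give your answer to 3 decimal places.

Per component, I: μ=4.6, E[X²]=21.41; II: μ=11.8, E[X²]=278.48; III: μ=10.35, E[X²]=112.59.
E[X] = 0.3·4.6 + 0.3·11.8 + 0.4·10.35 = 9.06.
E[X²] = 0.3·21.41 + 0.3·278.48 + 0.4·112.59 = 135.003.
Var(X) = E[X²] − (E[X])² = 135.003 − 82.0836 = 52.9194.

52.919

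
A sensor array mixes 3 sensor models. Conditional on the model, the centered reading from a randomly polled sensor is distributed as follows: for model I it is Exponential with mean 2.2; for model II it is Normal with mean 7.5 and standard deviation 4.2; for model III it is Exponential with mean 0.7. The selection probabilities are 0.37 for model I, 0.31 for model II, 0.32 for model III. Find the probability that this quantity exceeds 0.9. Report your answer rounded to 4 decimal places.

Conditional on each model, P(X > 0.9): I: 0.664254; II: 0.941958; III: 0.276453.
By total probability, P(X > 0.9) = 0.37·0.664254 + 0.31·0.941958 + 0.32·0.276453 = 0.626246.

0.6262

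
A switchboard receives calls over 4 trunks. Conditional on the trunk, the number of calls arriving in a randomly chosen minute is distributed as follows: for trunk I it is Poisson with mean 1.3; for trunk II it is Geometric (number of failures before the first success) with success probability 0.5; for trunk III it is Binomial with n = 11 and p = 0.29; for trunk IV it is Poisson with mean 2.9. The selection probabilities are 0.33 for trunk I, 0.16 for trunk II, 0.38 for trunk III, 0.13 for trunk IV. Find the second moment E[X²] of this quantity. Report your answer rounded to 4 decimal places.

7.6646

For each component E[X²] = Var + (mean)², giving I: 2.99; II: 3; III: 12.441; IV: 11.31.
Overall E[X²] = 0.33·2.99 + 0.16·3 + 0.38·12.441 + 0.13·11.31 = 7.66458.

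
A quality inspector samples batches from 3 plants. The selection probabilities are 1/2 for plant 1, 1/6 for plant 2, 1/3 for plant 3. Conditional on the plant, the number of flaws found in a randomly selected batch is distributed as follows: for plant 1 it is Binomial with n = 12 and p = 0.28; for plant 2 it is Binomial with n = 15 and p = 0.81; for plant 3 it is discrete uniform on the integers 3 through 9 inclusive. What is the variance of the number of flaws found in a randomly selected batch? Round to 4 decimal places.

Per component, 1: μ=3.36, E[X²]=13.7088; 2: μ=12.15, E[X²]=149.931; 3: μ=6, E[X²]=40.
E[X] = 0.5·3.36 + 0.166667·12.15 + 0.333333·6 = 5.705.
E[X²] = 0.5·13.7088 + 0.166667·149.931 + 0.333333·40 = 45.1762.
Var(X) = E[X²] − (E[X])² = 45.1762 − 32.547 = 12.6292.

12.6292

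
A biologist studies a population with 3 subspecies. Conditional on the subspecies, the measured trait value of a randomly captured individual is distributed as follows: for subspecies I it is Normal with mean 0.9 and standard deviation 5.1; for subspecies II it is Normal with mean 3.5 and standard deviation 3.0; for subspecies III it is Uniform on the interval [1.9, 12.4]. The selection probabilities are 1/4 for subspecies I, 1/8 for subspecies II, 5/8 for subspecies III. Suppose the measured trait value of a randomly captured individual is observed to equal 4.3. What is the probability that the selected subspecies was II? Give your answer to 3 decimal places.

Likelihoods f(4.3 | ·): I: 0.0626369; II: 0.128336; III: 0.0952381.
Posterior ∝ prior × likelihood. Numerator for II: 0.125·0.128336 = 0.016042.
Normalizing constant: 0.25·0.0626369 + 0.125·0.128336 + 0.625·0.0952381 = 0.091225.
P(II | observation) = 0.016042 / 0.091225 = 0.17585.

0.176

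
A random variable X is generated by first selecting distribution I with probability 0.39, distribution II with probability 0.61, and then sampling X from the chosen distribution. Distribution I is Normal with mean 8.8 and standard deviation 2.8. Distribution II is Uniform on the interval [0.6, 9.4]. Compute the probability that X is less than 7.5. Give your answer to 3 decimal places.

Conditional on each component, P(X < 7.5): I: 0.321222; II: 0.784091.
By total probability, P(X < 7.5) = 0.39·0.321222 + 0.61·0.784091 = 0.603572.

0.604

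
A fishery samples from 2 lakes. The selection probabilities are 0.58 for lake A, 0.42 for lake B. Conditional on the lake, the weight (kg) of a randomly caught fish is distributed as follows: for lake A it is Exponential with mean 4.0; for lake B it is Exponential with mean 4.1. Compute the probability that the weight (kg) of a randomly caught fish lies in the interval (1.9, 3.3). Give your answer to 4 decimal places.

Conditional on each lake, P(1.9 < X < 3.3): A: 0.18365; B: 0.181989.
By total probability, P(1.9 < X < 3.3) = 0.58·0.18365 + 0.42·0.181989 = 0.182953.

0.1830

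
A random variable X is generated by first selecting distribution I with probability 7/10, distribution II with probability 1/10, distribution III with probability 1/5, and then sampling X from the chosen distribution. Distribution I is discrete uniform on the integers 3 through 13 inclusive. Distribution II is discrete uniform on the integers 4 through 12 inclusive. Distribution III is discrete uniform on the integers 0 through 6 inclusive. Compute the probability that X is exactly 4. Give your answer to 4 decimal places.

Conditional on each component, P(X = 4): I: 0.0909091; II: 0.111111; III: 0.142857.
By total probability, P(X = 4) = 0.7·0.0909091 + 0.1·0.111111 + 0.2·0.142857 = 0.103319.

0.1033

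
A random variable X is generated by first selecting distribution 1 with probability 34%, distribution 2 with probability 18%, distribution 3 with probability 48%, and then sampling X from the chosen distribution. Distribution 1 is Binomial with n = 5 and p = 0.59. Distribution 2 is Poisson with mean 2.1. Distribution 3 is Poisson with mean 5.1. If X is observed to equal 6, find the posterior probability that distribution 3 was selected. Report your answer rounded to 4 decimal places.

Likelihoods P(X=6 | ·): 1: 0; 2: 0.014587; 3: 0.149.
Posterior ∝ prior × likelihood. Numerator for 3: 0.48·0.149 = 0.0715201.
Normalizing constant: 0.34·0 + 0.18·0.014587 + 0.48·0.149 = 0.0741457.
P(3 | observation) = 0.0715201 / 0.0741457 = 0.964588.

0.9646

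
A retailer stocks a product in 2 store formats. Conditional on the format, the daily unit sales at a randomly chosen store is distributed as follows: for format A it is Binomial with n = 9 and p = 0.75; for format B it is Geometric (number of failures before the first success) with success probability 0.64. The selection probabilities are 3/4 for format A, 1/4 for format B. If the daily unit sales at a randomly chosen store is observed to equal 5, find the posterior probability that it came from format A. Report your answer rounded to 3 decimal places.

Likelihoods P(X=5 | ·): A: 0.116798; B: 0.00386984.
Posterior ∝ prior × likelihood. Numerator for A: 0.75·0.116798 = 0.0875988.
Normalizing constant: 0.75·0.116798 + 0.25·0.00386984 = 0.0885663.
P(A | observation) = 0.0875988 / 0.0885663 = 0.989076.

0.989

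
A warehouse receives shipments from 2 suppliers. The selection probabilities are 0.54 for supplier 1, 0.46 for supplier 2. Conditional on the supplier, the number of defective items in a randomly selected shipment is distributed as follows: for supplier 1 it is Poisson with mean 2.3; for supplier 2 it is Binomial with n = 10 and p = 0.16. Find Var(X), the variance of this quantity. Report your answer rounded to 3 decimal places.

1.982

Per component, 1: μ=2.3, E[X²]=7.59; 2: μ=1.6, E[X²]=3.904.
E[X] = 0.54·2.3 + 0.46·1.6 = 1.978.
E[X²] = 0.54·7.59 + 0.46·3.904 = 5.89444.
Var(X) = E[X²] − (E[X])² = 5.89444 − 3.91248 = 1.98196.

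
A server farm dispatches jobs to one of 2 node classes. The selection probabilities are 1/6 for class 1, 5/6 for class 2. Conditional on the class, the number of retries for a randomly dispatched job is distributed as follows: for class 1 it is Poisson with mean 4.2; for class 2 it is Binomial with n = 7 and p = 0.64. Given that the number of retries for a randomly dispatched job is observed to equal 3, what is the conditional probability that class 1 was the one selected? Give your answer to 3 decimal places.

0.194

Likelihoods P(X=3 | ·): 1: 0.185165; 2: 0.154105.
Posterior ∝ prior × likelihood. Numerator for 1: 0.166667·0.185165 = 0.0308609.
Normalizing constant: 0.166667·0.185165 + 0.833333·0.154105 = 0.159282.
P(1 | observation) = 0.0308609 / 0.159282 = 0.19375.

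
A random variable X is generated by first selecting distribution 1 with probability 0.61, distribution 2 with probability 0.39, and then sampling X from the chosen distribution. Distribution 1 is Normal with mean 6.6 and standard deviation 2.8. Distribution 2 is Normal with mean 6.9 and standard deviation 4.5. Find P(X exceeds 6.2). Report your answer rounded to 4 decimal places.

0.5588

Conditional on each component, P(X > 6.2): 1: 0.556798; 2: 0.561808.
By total probability, P(X > 6.2) = 0.61·0.556798 + 0.39·0.561808 = 0.558752.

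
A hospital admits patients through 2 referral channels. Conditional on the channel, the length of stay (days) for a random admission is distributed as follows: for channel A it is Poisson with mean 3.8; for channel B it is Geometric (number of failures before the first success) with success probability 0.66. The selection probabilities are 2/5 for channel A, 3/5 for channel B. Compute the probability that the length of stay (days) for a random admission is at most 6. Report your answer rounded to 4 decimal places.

Conditional on each channel, P(X ≤ 6): A: 0.909108; B: 0.999475.
By total probability, P(X ≤ 6) = 0.4·0.909108 + 0.6·0.999475 = 0.963328.

0.9633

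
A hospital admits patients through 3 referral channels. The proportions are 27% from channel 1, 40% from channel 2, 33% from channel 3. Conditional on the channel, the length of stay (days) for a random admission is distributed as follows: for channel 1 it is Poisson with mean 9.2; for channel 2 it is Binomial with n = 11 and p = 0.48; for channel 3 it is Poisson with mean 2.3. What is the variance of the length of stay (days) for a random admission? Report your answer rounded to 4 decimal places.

Per component, 1: μ=9.2, E[X²]=93.84; 2: μ=5.28, E[X²]=30.624; 3: μ=2.3, E[X²]=7.59.
E[X] = 0.27·9.2 + 0.4·5.28 + 0.33·2.3 = 5.355.
E[X²] = 0.27·93.84 + 0.4·30.624 + 0.33·7.59 = 40.0911.
Var(X) = E[X²] − (E[X])² = 40.0911 − 28.676 = 11.4151.

11.4151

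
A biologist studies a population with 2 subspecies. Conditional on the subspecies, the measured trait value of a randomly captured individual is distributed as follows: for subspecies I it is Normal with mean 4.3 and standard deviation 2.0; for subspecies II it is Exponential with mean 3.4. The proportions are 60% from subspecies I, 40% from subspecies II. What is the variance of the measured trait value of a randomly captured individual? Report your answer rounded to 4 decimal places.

7.2184

Per component, I: μ=4.3, E[X²]=22.49; II: μ=3.4, E[X²]=23.12.
E[X] = 0.6·4.3 + 0.4·3.4 = 3.94.
E[X²] = 0.6·22.49 + 0.4·23.12 = 22.742.
Var(X) = E[X²] − (E[X])² = 22.742 − 15.5236 = 7.2184.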